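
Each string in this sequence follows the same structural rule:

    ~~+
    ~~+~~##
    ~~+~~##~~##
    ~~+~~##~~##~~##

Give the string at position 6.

~~+~~##~~##~~##~~##~~##

The strings grow by a fixed suffix ~~## each time.
From ~~+~~##~~##~~##, 2 further steps: ~~+~~##~~##~~## → ~~+~~##~~##~~##~~## → (answer).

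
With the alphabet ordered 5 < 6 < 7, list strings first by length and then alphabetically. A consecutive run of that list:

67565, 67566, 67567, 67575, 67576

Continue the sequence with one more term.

67577

Find the rightmost character of 67576 below 7, bump it to the next letter, and reset everything to its right to 5.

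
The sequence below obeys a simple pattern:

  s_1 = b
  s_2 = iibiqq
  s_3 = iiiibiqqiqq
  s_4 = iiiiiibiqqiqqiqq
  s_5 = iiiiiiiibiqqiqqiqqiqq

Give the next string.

iiiiiiiiiibiqqiqqiqqiqqiqq

Every step adds ii to the front and iqq to the end of the previous string.
So the next term is ii·iiiiiiiibiqqiqqiqqiqq·iqq.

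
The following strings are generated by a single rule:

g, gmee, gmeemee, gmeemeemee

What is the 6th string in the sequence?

gmeemeemeemeemee

Each term is the previous one with mee appended.
From gmeemeemee, 2 further steps: gmeemeemee → gmeemeemeemee → (answer).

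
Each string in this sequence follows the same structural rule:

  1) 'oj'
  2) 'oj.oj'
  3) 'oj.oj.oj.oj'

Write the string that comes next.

Every step duplicates the string with '.' between the halves.
One more doubling of oj.oj.oj.oj gives the answer.

oj.oj.oj.oj.oj.oj.oj.oj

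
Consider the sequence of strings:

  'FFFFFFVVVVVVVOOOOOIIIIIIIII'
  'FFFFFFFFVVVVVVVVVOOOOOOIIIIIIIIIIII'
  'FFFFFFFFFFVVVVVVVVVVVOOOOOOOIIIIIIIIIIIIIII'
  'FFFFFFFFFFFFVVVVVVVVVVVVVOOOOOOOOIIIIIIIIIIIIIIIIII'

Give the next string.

Term n consists of 2n F's, followed by 2n+1 V's, followed by n+2 O's, followed by 3n I's, where the shown terms are n = 3, 4, 5, 6.
Setting n = 7 gives 14, 15, 9, 21 characters in each block.

FFFFFFFFFFFFFFVVVVVVVVVVVVVVVOOOOOOOOOIIIIIIIIIIIIIIIIIIIII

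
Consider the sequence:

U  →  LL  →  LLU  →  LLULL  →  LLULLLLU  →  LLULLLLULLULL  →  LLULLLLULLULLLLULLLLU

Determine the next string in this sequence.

From term 3 onward, concatenate the last term with the second-to-last: LL·U = LLU, LLU·LL = LLULL, …
Continuing: LLULLLLULLULLLLULLLLU · LLULLLLULLULL gives term 8.

LLULLLLULLULLLLULLLLULLULLLLULLULL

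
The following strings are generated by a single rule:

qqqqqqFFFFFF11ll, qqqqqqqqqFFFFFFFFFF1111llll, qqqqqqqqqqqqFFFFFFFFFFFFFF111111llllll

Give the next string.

qqqqqqqqqqqqqqqFFFFFFFFFFFFFFFFFF11111111llllllll

Each string has the form q^{3n} F^{4n-2} 1^{2n-2} l^{2n-2}, where the shown terms are n = 2, 3, 4.
At n = 5 the blocks have lengths 15, 18, 8, 8.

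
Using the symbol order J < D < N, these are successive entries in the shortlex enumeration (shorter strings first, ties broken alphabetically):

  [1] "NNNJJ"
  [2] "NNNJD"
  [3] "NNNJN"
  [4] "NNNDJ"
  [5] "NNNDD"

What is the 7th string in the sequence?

NNNNJ

Continuing the enumeration 2 steps past NNNDD: NNNDD → NNNDN → (answer).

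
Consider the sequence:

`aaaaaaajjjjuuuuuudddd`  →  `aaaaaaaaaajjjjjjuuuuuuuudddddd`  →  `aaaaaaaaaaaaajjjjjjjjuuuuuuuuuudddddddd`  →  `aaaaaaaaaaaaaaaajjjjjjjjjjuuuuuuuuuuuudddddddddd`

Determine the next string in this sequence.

The n-th term is 3n+1 a's then 2n j's then 2n+2 u's then 2n d's, where the shown terms are n = 2, 3, 4, 5.
Setting n = 6 gives 19, 12, 14, 12 characters in each block.

aaaaaaaaaaaaaaaaaaajjjjjjjjjjjjuuuuuuuuuuuuuudddddddddddd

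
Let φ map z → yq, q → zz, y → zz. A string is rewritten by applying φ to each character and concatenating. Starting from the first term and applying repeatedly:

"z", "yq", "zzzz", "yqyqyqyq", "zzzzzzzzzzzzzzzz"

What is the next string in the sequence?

yqyqyqyqyqyqyqyqyqyqyqyqyqyqyqyq

Applying the rule to each of the 16 symbols of zzzzzzzzzzzzzzzz gives the pieces yq yq yq yq yq yq yq yq yq yq yq yq yq yq yq yq, which concatenate to the answer.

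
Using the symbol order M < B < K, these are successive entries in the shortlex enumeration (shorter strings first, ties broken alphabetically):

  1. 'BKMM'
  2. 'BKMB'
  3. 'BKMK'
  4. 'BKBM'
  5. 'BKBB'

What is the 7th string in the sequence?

BKKM

Advancing 2 positions from BKBB through BKBB → BKBK reaches term 7.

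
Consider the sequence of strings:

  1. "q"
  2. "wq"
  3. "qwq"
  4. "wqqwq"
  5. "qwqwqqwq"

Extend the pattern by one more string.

wqqwqqwqwqqwq

This is a Fibonacci-style word recurrence s(k) = s(k−2)·s(k−1): e.g. q·wq = qwq.
Continuing: wqqwq · qwqwqqwq gives term 6.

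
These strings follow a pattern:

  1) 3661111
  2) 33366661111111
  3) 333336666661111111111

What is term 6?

The n-th term is 2n-1 3's then 2n 6's then 3n+1 1's (n = 1, 2, …).
Setting n = 6 gives 11, 12, 19 characters in each block.

333333333336666666666661111111111111111111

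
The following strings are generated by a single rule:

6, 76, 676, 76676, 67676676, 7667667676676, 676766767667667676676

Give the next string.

From term 3 onward, concatenate the second-to-last term with the last: 6·76 = 676, 76·676 = 76676, …
The next term joins 7667667676676 and 676766767667667676676.

7667667676676676766767667667676676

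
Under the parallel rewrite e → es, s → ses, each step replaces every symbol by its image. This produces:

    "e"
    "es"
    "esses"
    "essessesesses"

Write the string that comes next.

φ(essessesesses) expands symbol-by-symbol to es ses ses es ses ses es ses es ses ses es ses; joining the 13 pieces gives the next term.

essessesessessesessesessessesesses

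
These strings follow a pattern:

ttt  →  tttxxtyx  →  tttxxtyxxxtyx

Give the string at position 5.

tttxxtyxxxtyxxxtyxxxtyx

The strings grow by a fixed suffix xxtyx each time.
From tttxxtyxxxtyx, 2 further steps: tttxxtyxxxtyx → tttxxtyxxxtyxxxtyx → (answer).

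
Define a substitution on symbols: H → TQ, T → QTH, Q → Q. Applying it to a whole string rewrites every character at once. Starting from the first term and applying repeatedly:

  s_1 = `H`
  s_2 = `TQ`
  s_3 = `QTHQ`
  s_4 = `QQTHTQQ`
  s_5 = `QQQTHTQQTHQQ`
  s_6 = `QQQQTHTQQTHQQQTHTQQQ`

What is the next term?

QQQQQTHTQQTHQQQTHTQQQQQTHTQQTHQQQ

φ(QQQQTHTQQTHQQQTHTQQQ) expands symbol-by-symbol to Q Q Q Q QTH TQ QTH Q Q QTH TQ Q Q Q QTH TQ QTH Q Q Q; joining the 20 pieces gives the next term.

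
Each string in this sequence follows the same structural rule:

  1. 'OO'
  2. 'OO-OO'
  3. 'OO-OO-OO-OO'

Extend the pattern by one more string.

OO-OO-OO-OO-OO-OO-OO-OO

Every step duplicates the string with '-' between the halves.
One more doubling of OO-OO-OO-OO gives the answer.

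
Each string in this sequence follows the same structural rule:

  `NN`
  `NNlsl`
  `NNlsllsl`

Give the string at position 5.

NNlsllsllsllsl

The strings grow by a fixed suffix lsl each time.
From NNlsllsl, 2 further steps: NNlsllsl → NNlsllsllsl → (answer).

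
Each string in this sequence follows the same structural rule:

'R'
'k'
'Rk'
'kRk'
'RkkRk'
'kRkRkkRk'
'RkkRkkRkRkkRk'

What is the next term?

kRkRkkRkRkkRkkRkRkkRk

From term 3 onward, concatenate the second-to-last term with the last: R·k = Rk, k·Rk = kRk, …
Continuing: kRkRkkRk · RkkRkkRkRkkRk gives term 8.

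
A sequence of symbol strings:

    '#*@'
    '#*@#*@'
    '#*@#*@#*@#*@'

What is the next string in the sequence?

#*@#*@#*@#*@#*@#*@#*@#*@

Each string is two copies of the previous one concatenated.
So the next term is two copies of #*@#*@#*@#*@.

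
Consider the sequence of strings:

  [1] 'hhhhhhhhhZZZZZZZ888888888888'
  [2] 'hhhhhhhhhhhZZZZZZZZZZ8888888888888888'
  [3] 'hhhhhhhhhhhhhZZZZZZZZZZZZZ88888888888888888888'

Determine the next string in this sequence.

hhhhhhhhhhhhhhhZZZZZZZZZZZZZZZZ888888888888888888888888

Term n consists of 2n+3 h's, followed by 3n-2 Z's, followed by 4n 8's, where the shown terms are n = 3, 4, 5.
At n = 6 the blocks have lengths 15, 16, 24.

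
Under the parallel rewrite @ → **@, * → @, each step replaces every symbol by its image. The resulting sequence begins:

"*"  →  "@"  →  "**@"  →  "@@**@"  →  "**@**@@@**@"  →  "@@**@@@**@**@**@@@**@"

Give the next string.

Rewriting the 21 symbols of @@**@@@**@**@**@@@**@ one by one yields **@ **@ @ @ **@ **@ **@ @ @ **@ @ @ **@ @ @ **@ **@ **@ @ @ **@; concatenated:

**@**@@@**@**@**@@@**@@@**@@@**@**@**@@@**@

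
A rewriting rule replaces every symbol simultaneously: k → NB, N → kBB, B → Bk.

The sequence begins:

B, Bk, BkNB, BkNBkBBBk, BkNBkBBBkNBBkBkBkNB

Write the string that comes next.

Applying the rule to each of the 19 symbols of BkNBkBBBkNBBkBkBkNB gives the pieces Bk NB kBB Bk NB Bk Bk Bk NB kBB Bk Bk NB Bk NB Bk NB kBB Bk, which concatenate to the answer.

BkNBkBBBkNBBkBkBkNBkBBBkBkNBBkNBBkNBkBBBk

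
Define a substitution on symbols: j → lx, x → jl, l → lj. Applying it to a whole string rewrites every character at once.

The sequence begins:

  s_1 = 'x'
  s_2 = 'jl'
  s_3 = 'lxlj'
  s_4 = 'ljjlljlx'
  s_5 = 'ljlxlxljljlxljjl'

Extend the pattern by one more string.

Replace each of the 16 characters of ljlxlxljljlxljjl in place — lj lx lj jl lj jl lj lx lj lx lj jl lj lx lx lj — and concatenate.

ljlxljjlljjlljlxljlxljjlljlxlxlj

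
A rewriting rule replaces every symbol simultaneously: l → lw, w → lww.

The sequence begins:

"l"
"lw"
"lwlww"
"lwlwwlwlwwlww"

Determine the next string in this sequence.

φ(lwlwwlwlwwlww) expands symbol-by-symbol to lw lww lw lww lww lw lww lw lww lww lw lww lww; joining the 13 pieces gives the next term.

lwlwwlwlwwlwwlwlwwlwlwwlwwlwlwwlww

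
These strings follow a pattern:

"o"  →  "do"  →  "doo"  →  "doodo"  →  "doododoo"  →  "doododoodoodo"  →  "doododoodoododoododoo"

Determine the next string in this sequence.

doododoodoododoododoodoododoodoodo

This is a Fibonacci-style word recurrence s(k) = s(k−1)·s(k−2): e.g. do·o = doo.
Continuing: doododoodoododoododoo · doododoodoodo gives term 8.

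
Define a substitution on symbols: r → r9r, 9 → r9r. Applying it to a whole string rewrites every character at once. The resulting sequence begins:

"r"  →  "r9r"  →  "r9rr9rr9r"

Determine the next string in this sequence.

Rewriting each symbol of r9rr9rr9r: r→r9r, 9→r9r, r→r9r, r→r9r, 9→r9r, r→r9r, r→r9r, 9→r9r, r→r9r, which concatenates to r9r r9r r9r r9r r9r r9r r9r r9r r9r.

r9rr9rr9rr9rr9rr9rr9rr9rr9r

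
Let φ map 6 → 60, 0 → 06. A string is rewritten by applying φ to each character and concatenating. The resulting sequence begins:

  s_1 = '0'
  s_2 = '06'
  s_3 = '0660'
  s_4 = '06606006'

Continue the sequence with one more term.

0660600660060660

Expanding 06606006: 0→06, 6→60, 6→60, 0→06, 6→60, 0→06, 0→06, 6→60. Concatenated: 06 60 60 06 60 06 06 60.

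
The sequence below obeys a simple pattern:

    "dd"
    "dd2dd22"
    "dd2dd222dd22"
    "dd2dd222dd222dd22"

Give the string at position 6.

Each term is the previous one with 2dd22 appended.
From dd2dd222dd222dd22, 2 further steps: dd2dd222dd222dd22 → dd2dd222dd222dd222dd22 → (answer).

dd2dd222dd222dd222dd222dd22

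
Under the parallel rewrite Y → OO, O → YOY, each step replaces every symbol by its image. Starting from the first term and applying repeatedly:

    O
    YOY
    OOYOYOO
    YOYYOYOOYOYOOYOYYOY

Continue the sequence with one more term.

φ(YOYYOYOOYOYOOYOYYOY) expands symbol-by-symbol to OO YOY OO OO YOY OO YOY YOY OO YOY OO YOY YOY OO YOY OO OO YOY OO; joining the 19 pieces gives the next term.

OOYOYOOOOYOYOOYOYYOYOOYOYOOYOYYOYOOYOYOOOOYOYOO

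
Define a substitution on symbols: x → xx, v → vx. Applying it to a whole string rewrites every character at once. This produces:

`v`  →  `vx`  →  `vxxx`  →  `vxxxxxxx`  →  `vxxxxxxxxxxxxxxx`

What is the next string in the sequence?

Rewriting the 16 symbols of vxxxxxxxxxxxxxxx one by one yields vx xx xx xx xx xx xx xx xx xx xx xx xx xx xx xx; concatenated:

vxxxxxxxxxxxxxxxxxxxxxxxxxxxxxxx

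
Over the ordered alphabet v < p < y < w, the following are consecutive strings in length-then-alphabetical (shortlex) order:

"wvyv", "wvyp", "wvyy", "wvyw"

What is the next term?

Treat wvyw as a base-4 numeral over the given alphabet and add one, carrying through any trailing w's.

wvwv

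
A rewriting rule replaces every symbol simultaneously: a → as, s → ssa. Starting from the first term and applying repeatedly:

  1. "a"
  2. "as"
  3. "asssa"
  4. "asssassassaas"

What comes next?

Rewriting the 13 symbols of asssassassaas one by one yields as ssa ssa ssa as ssa ssa as ssa ssa as as ssa; concatenated:

asssassassaasssassaasssassaasasssa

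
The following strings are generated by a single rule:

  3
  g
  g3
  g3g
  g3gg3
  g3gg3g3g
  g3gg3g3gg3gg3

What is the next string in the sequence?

g3gg3g3gg3gg3g3gg3g3g

From term 3 onward, concatenate the last term with the second-to-last: g·3 = g3, g3·g = g3g, …
So term 8 is g3gg3g3gg3gg3·g3gg3g3g.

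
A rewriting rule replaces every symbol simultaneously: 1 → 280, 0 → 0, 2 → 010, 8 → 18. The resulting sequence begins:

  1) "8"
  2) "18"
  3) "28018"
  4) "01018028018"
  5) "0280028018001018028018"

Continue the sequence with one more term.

Applying the rule to each of the 22 symbols of 0280028018001018028018 gives the pieces 0 010 18 0 0 010 18 0 280 18 0 0 280 0 280 18 0 010 18 0 280 18, which concatenate to the answer.

001018000101802801800280028018001018028018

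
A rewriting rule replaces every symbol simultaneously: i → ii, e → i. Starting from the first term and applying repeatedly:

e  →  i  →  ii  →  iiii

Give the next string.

iiiiiiii

Expanding iiii: i→ii, i→ii, i→ii, i→ii. Concatenated: ii ii ii ii.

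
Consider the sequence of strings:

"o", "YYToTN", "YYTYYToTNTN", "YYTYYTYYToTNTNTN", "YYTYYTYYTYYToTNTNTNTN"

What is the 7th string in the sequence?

s(k+1) = YYT·s(k)·TN, so each term gains YYT as a prefix and TN as a suffix.
From YYTYYTYYTYYToTNTNTNTN, 2 further steps: YYTYYTYYTYYToTNTNTNTN → YYTYYTYYTYYTYYToTNTNTNTNTN → (answer).

YYTYYTYYTYYTYYTYYToTNTNTNTNTNTN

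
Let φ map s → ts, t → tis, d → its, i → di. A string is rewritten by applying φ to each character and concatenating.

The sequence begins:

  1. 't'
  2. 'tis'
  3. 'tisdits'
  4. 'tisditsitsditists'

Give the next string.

Replace each of the 17 characters of tisditsitsditists in place — tis di ts its di tis ts di tis ts its di tis di ts tis ts — and concatenate.

tisditsitsditistsditistsitsditisditstists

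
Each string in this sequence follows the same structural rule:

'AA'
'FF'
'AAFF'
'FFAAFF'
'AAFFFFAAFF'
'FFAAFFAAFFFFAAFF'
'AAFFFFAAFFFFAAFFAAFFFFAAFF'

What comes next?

FFAAFFAAFFFFAAFFAAFFFFAAFFFFAAFFAAFFFFAAFF

Each term (from the third on) is the two preceding terms concatenated in order: term 3 = AA·FF = AAFF.
Continuing: FFAAFFAAFFFFAAFF · AAFFFFAAFFFFAAFFAAFFFFAAFF gives term 8.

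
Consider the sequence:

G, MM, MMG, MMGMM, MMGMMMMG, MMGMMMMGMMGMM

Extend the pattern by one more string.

Each term (from the third on) is the previous term followed by the one before it: term 3 = MM·G = MMG.
So term 7 is MMGMMMMGMMGMM·MMGMMMMG.

MMGMMMMGMMGMMMMGMMMMG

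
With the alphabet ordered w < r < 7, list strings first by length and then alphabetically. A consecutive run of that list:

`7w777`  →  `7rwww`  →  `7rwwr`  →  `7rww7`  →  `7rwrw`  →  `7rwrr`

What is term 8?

7rw7w

Advancing 2 positions from 7rwrr through 7rwrr → 7rwr7 reaches term 8.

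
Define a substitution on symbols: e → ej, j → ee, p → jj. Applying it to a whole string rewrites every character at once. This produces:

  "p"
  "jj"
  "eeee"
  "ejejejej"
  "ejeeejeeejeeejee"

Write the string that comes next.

ejeeejejejeeejejejeeejejejeeejej

Replace each of the 16 characters of ejeeejeeejeeejee in place — ej ee ej ej ej ee ej ej ej ee ej ej ej ee ej ej — and concatenate.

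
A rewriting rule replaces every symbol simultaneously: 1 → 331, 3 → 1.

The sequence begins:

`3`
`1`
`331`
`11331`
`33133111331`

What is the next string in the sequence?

113311133133133111331

Rewriting each symbol of 33133111331: 3→1, 3→1, 1→331, 3→1, 3→1, 1→331, 1→331, 1→331, 3→1, 3→1, 1→331, which concatenates to 1 1 331 1 1 331 331 331 1 1 331.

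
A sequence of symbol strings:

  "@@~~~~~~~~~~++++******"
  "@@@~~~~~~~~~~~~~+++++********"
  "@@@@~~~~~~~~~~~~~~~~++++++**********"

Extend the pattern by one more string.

@@@@@~~~~~~~~~~~~~~~~~~~+++++++************

Reading off run lengths: @ runs 2, 3, 4; ~ runs 10, 13, 16; + runs 4, 5, 6; * runs 6, 8, 10 — each is linear in n, where the shown terms are n = 3, 4, 5.
At n = 6 the blocks have lengths 5, 19, 7, 12.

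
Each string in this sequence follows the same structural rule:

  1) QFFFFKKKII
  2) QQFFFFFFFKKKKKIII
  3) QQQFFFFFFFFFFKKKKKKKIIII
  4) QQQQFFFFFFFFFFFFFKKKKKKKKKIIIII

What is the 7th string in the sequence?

Term n consists of n Q's, followed by 3n+1 F's, followed by 2n+1 K's, followed by n+1 I's (n = 1, 2, …).
At n = 7 the blocks have lengths 7, 22, 15, 8.

QQQQQQQFFFFFFFFFFFFFFFFFFFFFFKKKKKKKKKKKKKKKIIIIIIII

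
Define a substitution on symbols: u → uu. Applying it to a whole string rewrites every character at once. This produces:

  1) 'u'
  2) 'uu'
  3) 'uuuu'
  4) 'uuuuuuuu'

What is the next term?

Rewriting each symbol of uuuuuuuu: u→uu, u→uu, u→uu, u→uu, u→uu, u→uu, u→uu, u→uu, which concatenates to uu uu uu uu uu uu uu uu.

uuuuuuuuuuuuuuuu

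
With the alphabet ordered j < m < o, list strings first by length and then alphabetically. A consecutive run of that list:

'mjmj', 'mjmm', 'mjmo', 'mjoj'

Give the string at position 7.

mmjj

Advancing 3 positions from mjoj through mjoj → mjom → mjoo reaches term 7.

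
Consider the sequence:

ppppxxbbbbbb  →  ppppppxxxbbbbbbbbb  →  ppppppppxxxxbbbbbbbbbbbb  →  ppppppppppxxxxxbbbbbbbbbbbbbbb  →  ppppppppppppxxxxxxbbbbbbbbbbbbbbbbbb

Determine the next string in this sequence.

ppppppppppppppxxxxxxxbbbbbbbbbbbbbbbbbbbbb

Reading off run lengths: p runs 4, 6, 8, 10, 12; x runs 2, 3, 4, 5, 6; b runs 6, 9, 12, 15, 18 — each is linear in n, where the shown terms are n = 2, 3, 4, 5, 6.
For the next term, n = 7, so the run lengths are 14, 7, 21.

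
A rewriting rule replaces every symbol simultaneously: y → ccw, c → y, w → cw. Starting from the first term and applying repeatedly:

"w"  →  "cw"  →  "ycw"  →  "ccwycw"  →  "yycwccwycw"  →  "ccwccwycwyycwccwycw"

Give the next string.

Rewriting the 19 symbols of ccwccwycwyycwccwycw one by one yields y y cw y y cw ccw y cw ccw ccw y cw y y cw ccw y cw; concatenated:

yycwyycwccwycwccwccwycwyycwccwycw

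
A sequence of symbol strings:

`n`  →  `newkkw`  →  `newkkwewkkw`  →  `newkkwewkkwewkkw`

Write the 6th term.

newkkwewkkwewkkwewkkwewkkw

Every step adds ewkkw to the end: s(k+1) = s(k)·ewkkw.
From newkkwewkkwewkkw, 2 further steps: newkkwewkkwewkkw → newkkwewkkwewkkwewkkw → (answer).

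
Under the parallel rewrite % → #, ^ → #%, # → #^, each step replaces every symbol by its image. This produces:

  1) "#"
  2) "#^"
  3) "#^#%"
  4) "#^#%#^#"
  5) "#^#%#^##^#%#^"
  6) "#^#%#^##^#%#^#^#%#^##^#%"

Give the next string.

Rewriting the 24 symbols of #^#%#^##^#%#^#^#%#^##^#% one by one yields #^ #% #^ # #^ #% #^ #^ #% #^ # #^ #% #^ #% #^ # #^ #% #^ #^ #% #^ #; concatenated:

#^#%#^##^#%#^#^#%#^##^#%#^#%#^##^#%#^#^#%#^#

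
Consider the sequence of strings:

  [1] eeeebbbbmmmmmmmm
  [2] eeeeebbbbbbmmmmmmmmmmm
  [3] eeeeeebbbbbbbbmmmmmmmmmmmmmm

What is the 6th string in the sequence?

Each string has the form e^{n+2} b^{2n} m^{3n+2}, where the shown terms are n = 2, 3, 4.
For term 6, n = 7, so the run lengths are 9, 14, 23.

eeeeeeeeebbbbbbbbbbbbbbmmmmmmmmmmmmmmmmmmmmmmm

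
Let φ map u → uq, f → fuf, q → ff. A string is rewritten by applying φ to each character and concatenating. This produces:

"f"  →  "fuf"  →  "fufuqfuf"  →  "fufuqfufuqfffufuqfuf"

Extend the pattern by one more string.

Rewriting the 20 symbols of fufuqfufuqfffufuqfuf one by one yields fuf uq fuf uq ff fuf uq fuf uq ff fuf fuf fuf uq fuf uq ff fuf uq fuf; concatenated:

fufuqfufuqfffufuqfufuqfffuffuffufuqfufuqfffufuqfuf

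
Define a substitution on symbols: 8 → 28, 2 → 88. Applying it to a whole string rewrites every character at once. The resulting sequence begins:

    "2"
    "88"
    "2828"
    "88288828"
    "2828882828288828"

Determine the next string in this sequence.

88288828282888288828882828288828

φ(2828882828288828) expands symbol-by-symbol to 88 28 88 28 28 28 88 28 88 28 88 28 28 28 88 28; joining the 16 pieces gives the next term.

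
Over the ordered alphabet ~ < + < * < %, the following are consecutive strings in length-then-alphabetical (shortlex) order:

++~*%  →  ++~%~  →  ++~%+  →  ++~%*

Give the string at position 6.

Continuing the enumeration 2 steps past ++~%*: ++~%* → ++~%% → (answer).

+++~~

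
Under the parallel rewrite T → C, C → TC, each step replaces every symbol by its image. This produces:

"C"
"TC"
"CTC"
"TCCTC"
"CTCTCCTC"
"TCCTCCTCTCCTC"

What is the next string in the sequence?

Applying the rule to each of the 13 symbols of TCCTCCTCTCCTC gives the pieces C TC TC C TC TC C TC C TC TC C TC, which concatenate to the answer.

CTCTCCTCTCCTCCTCTCCTC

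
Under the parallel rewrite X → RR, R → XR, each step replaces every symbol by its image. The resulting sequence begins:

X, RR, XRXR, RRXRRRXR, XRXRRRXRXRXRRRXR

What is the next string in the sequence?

Applying the rule to each of the 16 symbols of XRXRRRXRXRXRRRXR gives the pieces RR XR RR XR XR XR RR XR RR XR RR XR XR XR RR XR, which concatenate to the answer.

RRXRRRXRXRXRRRXRRRXRRRXRXRXRRRXR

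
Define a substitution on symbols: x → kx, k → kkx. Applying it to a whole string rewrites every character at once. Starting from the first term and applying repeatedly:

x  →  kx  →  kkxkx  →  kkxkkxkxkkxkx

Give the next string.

Rewriting the 13 symbols of kkxkkxkxkkxkx one by one yields kkx kkx kx kkx kkx kx kkx kx kkx kkx kx kkx kx; concatenated:

kkxkkxkxkkxkkxkxkkxkxkkxkkxkxkkxkx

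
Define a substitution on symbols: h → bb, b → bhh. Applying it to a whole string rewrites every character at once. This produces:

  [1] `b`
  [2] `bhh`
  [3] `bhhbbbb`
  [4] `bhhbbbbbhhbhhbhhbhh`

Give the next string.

bhhbbbbbhhbhhbhhbhhbhhbbbbbhhbbbbbhhbbbbbhhbbbb

φ(bhhbbbbbhhbhhbhhbhh) expands symbol-by-symbol to bhh bb bb bhh bhh bhh bhh bhh bb bb bhh bb bb bhh bb bb bhh bb bb; joining the 19 pieces gives the next term.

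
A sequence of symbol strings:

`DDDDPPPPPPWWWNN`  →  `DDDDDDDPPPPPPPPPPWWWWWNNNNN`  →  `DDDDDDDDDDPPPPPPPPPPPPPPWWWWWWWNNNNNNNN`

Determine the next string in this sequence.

Reading off run lengths: D runs 4, 7, 10; P runs 6, 10, 14; W runs 3, 5, 7; N runs 2, 5, 8 — each is linear in n (n = 1, 2, …).
At n = 4 the blocks have lengths 13, 18, 9, 11.

DDDDDDDDDDDDDPPPPPPPPPPPPPPPPPPWWWWWWWWWNNNNNNNNNNN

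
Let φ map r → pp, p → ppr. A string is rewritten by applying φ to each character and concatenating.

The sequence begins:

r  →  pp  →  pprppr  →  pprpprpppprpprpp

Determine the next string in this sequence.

Applying the rule to each of the 16 symbols of pprpprpppprpprpp gives the pieces ppr ppr pp ppr ppr pp ppr ppr ppr ppr pp ppr ppr pp ppr ppr, which concatenate to the answer.

pprpprpppprpprpppprpprpprpprpppprpprpppprppr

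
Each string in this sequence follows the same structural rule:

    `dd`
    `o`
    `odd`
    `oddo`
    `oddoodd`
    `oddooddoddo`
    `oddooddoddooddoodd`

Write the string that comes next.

This is a Fibonacci-style word recurrence s(k) = s(k−1)·s(k−2): e.g. o·dd = odd.
The next term joins oddooddoddooddoodd and oddooddoddo.

oddooddoddooddooddoddooddoddo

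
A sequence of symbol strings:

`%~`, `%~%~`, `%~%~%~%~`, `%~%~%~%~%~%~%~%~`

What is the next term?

Every step duplicates the string.
Doubling %~%~%~%~%~%~%~%~:

%~%~%~%~%~%~%~%~%~%~%~%~%~%~%~%~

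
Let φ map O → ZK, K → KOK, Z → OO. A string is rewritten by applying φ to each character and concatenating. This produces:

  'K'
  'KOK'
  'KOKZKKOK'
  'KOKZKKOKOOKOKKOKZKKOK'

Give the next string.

Applying the rule to each of the 21 symbols of KOKZKKOKOOKOKKOKZKKOK gives the pieces KOK ZK KOK OO KOK KOK ZK KOK ZK ZK KOK ZK KOK KOK ZK KOK OO KOK KOK ZK KOK, which concatenate to the answer.

KOKZKKOKOOKOKKOKZKKOKZKZKKOKZKKOKKOKZKKOKOOKOKKOKZKKOK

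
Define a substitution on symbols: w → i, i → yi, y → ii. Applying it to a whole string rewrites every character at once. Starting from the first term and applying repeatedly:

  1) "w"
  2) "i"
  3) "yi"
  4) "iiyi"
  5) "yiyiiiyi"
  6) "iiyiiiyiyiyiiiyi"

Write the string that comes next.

Applying the rule to each of the 16 symbols of iiyiiiyiyiyiiiyi gives the pieces yi yi ii yi yi yi ii yi ii yi ii yi yi yi ii yi, which concatenate to the answer.

yiyiiiyiyiyiiiyiiiyiiiyiyiyiiiyi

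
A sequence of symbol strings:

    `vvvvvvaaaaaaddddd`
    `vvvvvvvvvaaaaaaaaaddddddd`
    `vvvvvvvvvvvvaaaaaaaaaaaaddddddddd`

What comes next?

Each string has the form v^{3n} a^{3n} d^{2n+1}, where the shown terms are n = 2, 3, 4.
At n = 5 the blocks have lengths 15, 15, 11.

vvvvvvvvvvvvvvvaaaaaaaaaaaaaaaddddddddddd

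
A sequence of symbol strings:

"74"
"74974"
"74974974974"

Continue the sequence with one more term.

74974974974974974974974

Every step duplicates the string with '9' between the halves.
So the next term is two copies of 74974974974 with '9' between the halves.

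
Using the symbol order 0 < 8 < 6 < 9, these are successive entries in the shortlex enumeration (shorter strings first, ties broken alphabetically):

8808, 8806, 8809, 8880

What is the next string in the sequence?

8888

Find the rightmost character of 8880 below 9, bump it to the next letter, and reset everything to its right to 0.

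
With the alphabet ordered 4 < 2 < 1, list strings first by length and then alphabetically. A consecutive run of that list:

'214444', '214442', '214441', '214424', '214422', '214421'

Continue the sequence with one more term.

214414

Treat 214421 as a base-3 numeral over the given alphabet and add one, carrying through any trailing 1's.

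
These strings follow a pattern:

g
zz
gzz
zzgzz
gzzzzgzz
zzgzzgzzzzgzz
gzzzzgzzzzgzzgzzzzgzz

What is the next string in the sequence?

This is a Fibonacci-style word recurrence s(k) = s(k−2)·s(k−1): e.g. g·zz = gzz.
The next term joins zzgzzgzzzzgzz and gzzzzgzzzzgzzgzzzzgzz.

zzgzzgzzzzgzzgzzzzgzzzzgzzgzzzzgzz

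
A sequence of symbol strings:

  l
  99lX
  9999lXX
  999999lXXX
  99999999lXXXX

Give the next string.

Every step adds 99 to the front and X to the end of the previous string.
Applying this once more to 99999999lXXXX:

9999999999lXXXXX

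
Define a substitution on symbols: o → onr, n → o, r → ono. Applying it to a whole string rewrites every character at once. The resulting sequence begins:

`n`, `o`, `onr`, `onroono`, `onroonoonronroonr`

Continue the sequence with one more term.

Rewriting the 17 symbols of onroonoonronroonr one by one yields onr o ono onr onr o onr onr o ono onr o ono onr onr o ono; concatenated:

onroonoonronroonronroonoonroonoonronroono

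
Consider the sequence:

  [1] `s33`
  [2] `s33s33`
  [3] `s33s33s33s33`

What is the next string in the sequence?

s(k+1) = s(k)·s(k) — each term doubles the last.
One more doubling of s33s33s33s33 gives the answer.

s33s33s33s33s33s33s33s33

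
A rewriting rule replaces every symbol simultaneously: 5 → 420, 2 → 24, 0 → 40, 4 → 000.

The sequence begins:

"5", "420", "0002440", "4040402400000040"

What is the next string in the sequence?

Rewriting the 16 symbols of 4040402400000040 one by one yields 000 40 000 40 000 40 24 000 40 40 40 40 40 40 000 40; concatenated:

0004000040000402400040404040404000040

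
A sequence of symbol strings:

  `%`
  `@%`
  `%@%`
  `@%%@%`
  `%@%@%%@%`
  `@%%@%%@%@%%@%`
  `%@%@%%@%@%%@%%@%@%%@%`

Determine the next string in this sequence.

@%%@%%@%@%%@%%@%@%%@%@%%@%%@%@%%@%

Each term (from the third on) is the two preceding terms concatenated in order: term 3 = %·@% = %@%.
Continuing: @%%@%%@%@%%@% · %@%@%%@%@%%@%%@%@%%@% gives term 8.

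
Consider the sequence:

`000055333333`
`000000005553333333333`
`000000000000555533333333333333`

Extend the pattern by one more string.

Reading off run lengths: 0 runs 4, 8, 12; 5 runs 2, 3, 4; 3 runs 6, 10, 14 — each is linear in n (n = 1, 2, …).
At n = 4 the blocks have lengths 16, 5, 18.

000000000000000055555333333333333333333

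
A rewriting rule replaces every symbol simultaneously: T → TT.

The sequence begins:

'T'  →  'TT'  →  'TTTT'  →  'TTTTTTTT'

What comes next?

TTTTTTTTTTTTTTTT

Apply φ to TTTTTTTT symbol by symbol: T→TT, T→TT, T→TT, T→TT, T→TT, T→TT, T→TT, T→TT; joined: TT TT TT TT TT TT TT TT.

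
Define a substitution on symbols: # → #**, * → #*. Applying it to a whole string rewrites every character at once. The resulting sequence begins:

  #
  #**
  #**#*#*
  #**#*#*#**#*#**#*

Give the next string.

Rewriting the 17 symbols of #**#*#*#**#*#**#* one by one yields #** #* #* #** #* #** #* #** #* #* #** #* #** #* #* #** #*; concatenated:

#**#*#*#**#*#**#*#**#*#*#**#*#**#*#*#**#*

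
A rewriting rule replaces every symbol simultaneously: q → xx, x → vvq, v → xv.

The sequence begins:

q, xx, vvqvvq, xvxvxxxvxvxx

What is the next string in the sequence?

Apply φ to xvxvxxxvxvxx symbol by symbol: x→vvq, v→xv, x→vvq, v→xv, x→vvq, x→vvq, x→vvq, v→xv, x→vvq, v→xv, x→vvq, x→vvq; joined: vvq xv vvq xv vvq vvq vvq xv vvq xv vvq vvq.

vvqxvvvqxvvvqvvqvvqxvvvqxvvvqvvq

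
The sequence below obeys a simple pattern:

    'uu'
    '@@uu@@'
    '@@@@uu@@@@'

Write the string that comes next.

s(k+1) = @@·s(k)·@@, so each term gains @@ as a prefix and @@ as a suffix.
Applying this once more to @@@@uu@@@@:

@@@@@@uu@@@@@@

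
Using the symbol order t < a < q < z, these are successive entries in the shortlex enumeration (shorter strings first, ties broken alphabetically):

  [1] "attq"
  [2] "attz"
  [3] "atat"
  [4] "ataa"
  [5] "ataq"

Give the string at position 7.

atqt

Stepping forward 2 times from ataq: ataq → ataz, then the target.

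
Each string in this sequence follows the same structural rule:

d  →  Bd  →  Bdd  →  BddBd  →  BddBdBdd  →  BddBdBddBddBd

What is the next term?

Each term (from the third on) is the previous term followed by the one before it: term 3 = Bd·d = Bdd.
So term 7 is BddBdBddBddBd·BddBdBdd.

BddBdBddBddBdBddBdBdd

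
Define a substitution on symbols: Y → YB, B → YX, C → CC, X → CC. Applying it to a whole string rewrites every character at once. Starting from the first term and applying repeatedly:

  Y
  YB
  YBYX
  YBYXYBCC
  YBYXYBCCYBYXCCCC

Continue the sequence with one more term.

Replace each of the 16 characters of YBYXYBCCYBYXCCCC in place — YB YX YB CC YB YX CC CC YB YX YB CC CC CC CC CC — and concatenate.

YBYXYBCCYBYXCCCCYBYXYBCCCCCCCCCC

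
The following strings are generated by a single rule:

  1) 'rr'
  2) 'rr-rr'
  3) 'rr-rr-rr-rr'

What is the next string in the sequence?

s(k+1) = s(k)·-·s(k) — each term doubles the last with '-' between the halves.
Doubling rr-rr-rr-rr with '-' between the halves:

rr-rr-rr-rr-rr-rr-rr-rr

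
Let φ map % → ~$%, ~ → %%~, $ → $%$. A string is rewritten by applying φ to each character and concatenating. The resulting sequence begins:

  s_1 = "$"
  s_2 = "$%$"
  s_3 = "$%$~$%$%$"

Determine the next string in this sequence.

Rewriting each symbol of $%$~$%$%$: $→$%$, %→~$%, $→$%$, ~→%%~, $→$%$, %→~$%, $→$%$, %→~$%, $→$%$, which concatenates to $%$ ~$% $%$ %%~ $%$ ~$% $%$ ~$% $%$.

$%$~$%$%$%%~$%$~$%$%$~$%$%$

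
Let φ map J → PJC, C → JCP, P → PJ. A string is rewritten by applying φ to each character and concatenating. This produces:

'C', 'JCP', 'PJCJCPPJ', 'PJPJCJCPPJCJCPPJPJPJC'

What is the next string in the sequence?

Rewriting the 21 symbols of PJPJCJCPPJCJCPPJPJPJC one by one yields PJ PJC PJ PJC JCP PJC JCP PJ PJ PJC JCP PJC JCP PJ PJ PJC PJ PJC PJ PJC JCP; concatenated:

PJPJCPJPJCJCPPJCJCPPJPJPJCJCPPJCJCPPJPJPJCPJPJCPJPJCJCP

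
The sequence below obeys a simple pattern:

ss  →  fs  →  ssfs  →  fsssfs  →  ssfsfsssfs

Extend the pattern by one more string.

fsssfsssfsfsssfs

Each term (from the third on) is the two preceding terms concatenated in order: term 3 = ss·fs = ssfs.
The next term joins fsssfs and ssfsfsssfs.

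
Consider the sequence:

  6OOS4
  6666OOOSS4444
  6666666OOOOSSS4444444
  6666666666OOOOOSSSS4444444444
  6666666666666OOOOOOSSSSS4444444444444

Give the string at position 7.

The n-th term is 3n-2 6's then n+1 O's then n S's then 3n-2 4's (n = 1, 2, …).
Setting n = 7 gives 19, 8, 7, 19 characters in each block.

6666666666666666666OOOOOOOOSSSSSSS4444444444444444444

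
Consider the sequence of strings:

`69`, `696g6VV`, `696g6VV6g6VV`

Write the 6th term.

696g6VV6g6VV6g6VV6g6VV6g6VV

The strings grow by a fixed suffix 6g6VV each time.
From 696g6VV6g6VV, 3 further steps: 696g6VV6g6VV → 696g6VV6g6VV6g6VV → 696g6VV6g6VV6g6VV6g6VV → (answer).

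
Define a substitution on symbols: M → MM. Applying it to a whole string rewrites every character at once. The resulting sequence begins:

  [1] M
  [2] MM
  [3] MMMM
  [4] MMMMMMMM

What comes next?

Apply φ to MMMMMMMM symbol by symbol: M→MM, M→MM, M→MM, M→MM, M→MM, M→MM, M→MM, M→MM; joined: MM MM MM MM MM MM MM MM.

MMMMMMMMMMMMMMMM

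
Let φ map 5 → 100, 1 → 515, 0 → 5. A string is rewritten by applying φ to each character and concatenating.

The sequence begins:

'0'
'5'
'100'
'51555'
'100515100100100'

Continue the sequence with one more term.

51555100515100515555155551555

Applying the rule to each of the 15 symbols of 100515100100100 gives the pieces 515 5 5 100 515 100 515 5 5 515 5 5 515 5 5, which concatenate to the answer.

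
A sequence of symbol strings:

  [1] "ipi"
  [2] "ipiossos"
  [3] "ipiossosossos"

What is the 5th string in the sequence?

ipiossosossosossosossos

Each term is the previous one with ossos appended.
From ipiossosossos, 2 further steps: ipiossosossos → ipiossosossosossos → (answer).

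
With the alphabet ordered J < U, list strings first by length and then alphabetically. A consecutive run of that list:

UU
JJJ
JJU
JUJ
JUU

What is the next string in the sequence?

The successor of JUU increments the rightmost position that isn't already U and resets every position after it to J.

UJJ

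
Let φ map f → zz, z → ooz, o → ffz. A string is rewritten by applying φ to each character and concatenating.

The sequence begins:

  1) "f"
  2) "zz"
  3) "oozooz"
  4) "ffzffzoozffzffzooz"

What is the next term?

zzzzoozzzzzoozffzffzoozzzzzoozzzzzoozffzffzooz

Applying the rule to each of the 18 symbols of ffzffzoozffzffzooz gives the pieces zz zz ooz zz zz ooz ffz ffz ooz zz zz ooz zz zz ooz ffz ffz ooz, which concatenate to the answer.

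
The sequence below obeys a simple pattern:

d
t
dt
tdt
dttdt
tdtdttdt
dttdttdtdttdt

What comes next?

This is a Fibonacci-style word recurrence s(k) = s(k−2)·s(k−1): e.g. d·t = dt.
The next term joins tdtdttdt and dttdttdtdttdt.

tdtdttdtdttdttdtdttdt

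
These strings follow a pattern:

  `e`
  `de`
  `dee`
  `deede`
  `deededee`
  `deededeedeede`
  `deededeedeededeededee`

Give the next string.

deededeedeededeededeedeededeedeede

From term 3 onward, concatenate the last term with the second-to-last: de·e = dee, dee·de = deede, …
So term 8 is deededeedeededeededee·deededeedeede.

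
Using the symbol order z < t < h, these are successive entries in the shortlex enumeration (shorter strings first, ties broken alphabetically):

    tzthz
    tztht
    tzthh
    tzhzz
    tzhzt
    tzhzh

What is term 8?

tzhtt

Advancing 2 positions from tzhzh through tzhzh → tzhtz reaches term 8.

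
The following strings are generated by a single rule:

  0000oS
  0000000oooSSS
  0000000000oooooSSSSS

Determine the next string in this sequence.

0000000000000oooooooSSSSSSS

Each string has the form 0^{3n+1} o^{2n-1} S^{2n-1} (n = 1, 2, …).
At n = 4 the blocks have lengths 13, 7, 7.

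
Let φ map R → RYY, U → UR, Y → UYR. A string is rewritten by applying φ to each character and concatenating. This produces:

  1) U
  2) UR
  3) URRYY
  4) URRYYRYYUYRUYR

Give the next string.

Rewriting the 14 symbols of URRYYRYYUYRUYR one by one yields UR RYY RYY UYR UYR RYY UYR UYR UR UYR RYY UR UYR RYY; concatenated:

URRYYRYYUYRUYRRYYUYRUYRURUYRRYYURUYRRYY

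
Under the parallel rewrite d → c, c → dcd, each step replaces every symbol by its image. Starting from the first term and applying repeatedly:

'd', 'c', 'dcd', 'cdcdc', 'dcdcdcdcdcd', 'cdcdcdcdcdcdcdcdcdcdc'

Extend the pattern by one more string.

Rewriting the 21 symbols of cdcdcdcdcdcdcdcdcdcdc one by one yields dcd c dcd c dcd c dcd c dcd c dcd c dcd c dcd c dcd c dcd c dcd; concatenated:

dcdcdcdcdcdcdcdcdcdcdcdcdcdcdcdcdcdcdcdcdcd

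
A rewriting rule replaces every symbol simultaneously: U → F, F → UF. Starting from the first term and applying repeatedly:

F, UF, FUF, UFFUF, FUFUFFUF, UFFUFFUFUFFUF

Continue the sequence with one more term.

Replace each of the 13 characters of UFFUFFUFUFFUF in place — F UF UF F UF UF F UF F UF UF F UF — and concatenate.

FUFUFFUFUFFUFFUFUFFUF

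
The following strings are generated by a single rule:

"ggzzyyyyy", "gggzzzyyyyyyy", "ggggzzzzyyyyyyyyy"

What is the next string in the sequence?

The n-th term is n g's then n z's then 2n+1 y's, where the shown terms are n = 2, 3, 4.
Setting n = 5 gives 5, 5, 11 characters in each block.

gggggzzzzzyyyyyyyyyyy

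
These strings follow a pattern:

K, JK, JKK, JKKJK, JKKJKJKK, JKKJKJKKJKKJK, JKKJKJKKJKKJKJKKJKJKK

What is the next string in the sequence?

JKKJKJKKJKKJKJKKJKJKKJKKJKJKKJKKJK

From term 3 onward, concatenate the last term with the second-to-last: JK·K = JKK, JKK·JK = JKKJK, …
Continuing: JKKJKJKKJKKJKJKKJKJKK · JKKJKJKKJKKJK gives term 8.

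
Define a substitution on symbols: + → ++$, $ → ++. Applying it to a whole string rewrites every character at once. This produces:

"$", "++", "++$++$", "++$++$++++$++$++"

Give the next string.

Rewriting the 16 symbols of ++$++$++++$++$++ one by one yields ++$ ++$ ++ ++$ ++$ ++ ++$ ++$ ++$ ++$ ++ ++$ ++$ ++ ++$ ++$; concatenated:

++$++$++++$++$++++$++$++$++$++++$++$++++$++$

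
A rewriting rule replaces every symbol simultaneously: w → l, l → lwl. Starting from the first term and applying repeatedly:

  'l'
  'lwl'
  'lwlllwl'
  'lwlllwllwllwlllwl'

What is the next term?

Replace each of the 17 characters of lwlllwllwllwlllwl in place — lwl l lwl lwl lwl l lwl lwl l lwl lwl l lwl lwl lwl l lwl — and concatenate.

lwlllwllwllwlllwllwlllwllwlllwllwllwlllwl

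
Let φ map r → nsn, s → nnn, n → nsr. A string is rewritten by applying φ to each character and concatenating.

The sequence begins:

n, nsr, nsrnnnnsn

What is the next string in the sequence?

nsrnnnnsnnsrnsrnsrnsrnnnnsr

Expanding nsrnnnnsn: n→nsr, s→nnn, r→nsn, n→nsr, n→nsr, n→nsr, n→nsr, s→nnn, n→nsr. Concatenated: nsr nnn nsn nsr nsr nsr nsr nnn nsr.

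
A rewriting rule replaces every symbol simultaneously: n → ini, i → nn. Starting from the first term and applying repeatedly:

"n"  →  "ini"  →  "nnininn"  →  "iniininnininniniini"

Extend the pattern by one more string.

Rewriting the 19 symbols of iniininnininniniini one by one yields nn ini nn nn ini nn ini ini nn ini nn ini ini nn ini nn nn ini nn; concatenated:

nnininnnnininniniininnininniniininnininnnnininn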